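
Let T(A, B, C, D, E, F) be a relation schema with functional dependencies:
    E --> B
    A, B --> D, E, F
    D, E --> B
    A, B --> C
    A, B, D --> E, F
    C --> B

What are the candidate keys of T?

{A, B}, {A, C}, {A, E}

No FD produces {A}, so it must be in every candidate key.
{A, B} is a candidate key since {A, B}⁺ = {A, B, C, D, E, F} covers every attribute.
{A, C} is a candidate key since {A, C}⁺ = {A, B, C, D, E, F} covers every attribute.
{A, E} is a candidate key since {A, E}⁺ = {A, B, C, D, E, F} covers every attribute.
Any other superkey properly contains one of these, so there are no further candidate keys.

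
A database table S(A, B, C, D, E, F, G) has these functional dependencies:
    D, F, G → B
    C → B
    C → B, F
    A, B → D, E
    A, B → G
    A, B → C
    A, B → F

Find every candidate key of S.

Attributes never on any right-hand side: {A} — every candidate key must contain it.
{A, B}⁺ = {A, B, C, D, E, F, G}, which is every attribute, so {A, B} is a candidate key.
{A, C}⁺ = {A, B, C, D, E, F, G}, which is every attribute, so {A, C} is a candidate key.
{A, D, F, G}⁺ = {A, B, C, D, E, F, G}, which is every attribute, so {A, D, F, G} is a candidate key.
These are minimal and exhaustive — every other superkey contains one of them.

{A, B}, {A, C}, {A, D, F, G}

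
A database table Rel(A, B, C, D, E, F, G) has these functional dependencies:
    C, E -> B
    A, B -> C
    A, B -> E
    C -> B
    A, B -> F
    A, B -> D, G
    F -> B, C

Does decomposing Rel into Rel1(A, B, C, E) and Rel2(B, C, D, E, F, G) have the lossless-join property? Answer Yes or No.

The shared attributes are {B, C, E} and {B, C, E}⁺ = {B, C, E}.
Neither Rel1 nor Rel2 is contained in that closure, so the decomposition is lossy.

No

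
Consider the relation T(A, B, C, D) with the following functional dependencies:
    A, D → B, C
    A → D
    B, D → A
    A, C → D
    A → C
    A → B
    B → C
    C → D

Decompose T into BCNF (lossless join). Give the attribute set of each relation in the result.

{A, B, C}; {C, D}

Candidate keys of the original relation: {A}, {B}.
{A, B, C, D}: {C} determines {C, D} here but is not a superkey — split on C → D, giving {C, D} and {A, B, C}.
{C, D}: every determinant is a superkey — BCNF.
{A, B, C}: every determinant is a superkey — BCNF.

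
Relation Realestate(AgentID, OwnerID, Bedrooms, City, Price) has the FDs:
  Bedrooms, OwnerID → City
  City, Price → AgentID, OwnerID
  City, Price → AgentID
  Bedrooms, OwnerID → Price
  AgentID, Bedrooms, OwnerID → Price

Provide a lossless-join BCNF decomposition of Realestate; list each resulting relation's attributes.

Candidate keys of the original relation: {Bedrooms, City, Price}, {Bedrooms, OwnerID}.
In {AgentID, Bedrooms, City, OwnerID, Price}, {City, Price} is not a superkey ({City, Price}⁺ restricted to this set is {AgentID, City, OwnerID, Price}), so split on City, Price → AgentID, OwnerID into {AgentID, City, OwnerID, Price} and {Bedrooms, City, Price}.
{AgentID, City, OwnerID, Price} is in BCNF.
{Bedrooms, City, Price} is in BCNF.

{AgentID, City, OwnerID, Price}; {Bedrooms, City, Price}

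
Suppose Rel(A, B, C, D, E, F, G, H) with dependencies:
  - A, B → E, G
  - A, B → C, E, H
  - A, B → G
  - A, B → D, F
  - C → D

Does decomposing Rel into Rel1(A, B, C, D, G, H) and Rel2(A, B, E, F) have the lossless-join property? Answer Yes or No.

Rel1 ∩ Rel2 = {A, B}; its closure under F is {A, B, C, D, E, F, G, H}.
This includes all of Rel1, so the common attributes are a superkey of Rel1 — the join is lossless.

Yes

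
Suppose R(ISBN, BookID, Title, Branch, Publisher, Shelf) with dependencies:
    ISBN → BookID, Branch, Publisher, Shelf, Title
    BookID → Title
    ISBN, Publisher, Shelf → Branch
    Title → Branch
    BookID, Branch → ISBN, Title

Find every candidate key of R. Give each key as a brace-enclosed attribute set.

{BookID}⁺ = {BookID, Branch, ISBN, Publisher, Shelf, Title}, which is every attribute, so {BookID} is a candidate key.
{ISBN}⁺ = {BookID, Branch, ISBN, Publisher, Shelf, Title}, which is every attribute, so {ISBN} is a candidate key.
These are minimal and exhaustive — every other superkey contains one of them.

{BookID}, {ISBN}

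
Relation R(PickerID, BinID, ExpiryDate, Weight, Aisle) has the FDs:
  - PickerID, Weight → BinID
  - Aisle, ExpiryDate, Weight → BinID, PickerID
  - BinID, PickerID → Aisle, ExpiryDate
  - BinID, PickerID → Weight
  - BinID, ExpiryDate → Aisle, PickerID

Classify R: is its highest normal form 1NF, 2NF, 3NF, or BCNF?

BCNF

Candidate keys: {Aisle, ExpiryDate, Weight}, {BinID, ExpiryDate}, {BinID, PickerID}, {PickerID, Weight}. Prime attributes: {Aisle, BinID, ExpiryDate, PickerID, Weight}.
The left-hand side of every FD is a superkey, so BCNF is satisfied.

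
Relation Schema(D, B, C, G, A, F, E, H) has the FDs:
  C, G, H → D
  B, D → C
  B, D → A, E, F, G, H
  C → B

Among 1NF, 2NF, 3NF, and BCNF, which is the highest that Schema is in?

3NF

Candidate keys: {B, D}, {C, D}, {C, G, H}. Prime attributes: {B, C, D, G, H}.
For C → B we have {C}⁺ = {B, C}; {C} is not a superkey, so BCNF fails.
Since {B} ⊆ prime attributes and every other non-superkey FD also has a prime right side, the schema is in 3NF.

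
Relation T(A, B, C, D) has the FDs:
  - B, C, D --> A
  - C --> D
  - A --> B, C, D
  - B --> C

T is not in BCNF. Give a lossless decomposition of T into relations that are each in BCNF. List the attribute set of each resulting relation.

{A, B, C}; {C, D}

Candidate keys of the original relation: {A}, {B}.
{A, B, C, D}: {C} determines {C, D} here but is not a superkey — split on C --> D, giving {C, D} and {A, B, C}.
{C, D} has no BCNF violation.
{A, B, C} has no BCNF violation.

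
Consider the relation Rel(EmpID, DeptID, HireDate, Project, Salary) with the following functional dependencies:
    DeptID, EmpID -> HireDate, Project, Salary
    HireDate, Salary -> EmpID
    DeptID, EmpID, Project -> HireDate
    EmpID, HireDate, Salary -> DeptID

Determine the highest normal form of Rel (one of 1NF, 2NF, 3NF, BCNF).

BCNF

Candidate keys: {DeptID, EmpID}, {HireDate, Salary}. Prime attributes: {DeptID, EmpID, HireDate, Salary}.
Every FD has a superkey on the left, so the relation is in BCNF.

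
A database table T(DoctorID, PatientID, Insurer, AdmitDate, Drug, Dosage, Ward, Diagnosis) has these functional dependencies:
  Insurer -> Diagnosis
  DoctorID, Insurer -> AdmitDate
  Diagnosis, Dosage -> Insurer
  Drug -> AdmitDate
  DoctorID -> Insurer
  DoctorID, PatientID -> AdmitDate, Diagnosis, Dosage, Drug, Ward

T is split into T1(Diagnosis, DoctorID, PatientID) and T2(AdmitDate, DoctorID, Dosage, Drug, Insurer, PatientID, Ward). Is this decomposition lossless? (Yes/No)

Yes

T1 ∩ T2 = {DoctorID, PatientID}; its closure under F is {AdmitDate, Diagnosis, DoctorID, Dosage, Drug, Insurer, PatientID, Ward}.
Since T1 ⊆ {AdmitDate, Diagnosis, DoctorID, Dosage, Drug, Insurer, PatientID, Ward}, the intersection is a superkey of T1; the decomposition is lossless.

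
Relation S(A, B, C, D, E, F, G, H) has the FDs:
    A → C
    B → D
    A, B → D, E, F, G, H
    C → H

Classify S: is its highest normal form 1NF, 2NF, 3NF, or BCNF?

Candidate key: {A, B}. Prime attributes: {A, B}.
A → C breaks BCNF: {A}⁺ = {A, C, H}, so {A} is not a superkey.
Because {C} is non-prime and the left side of A → C is not a superkey, the relation is not in 3NF.
Since {A} ⊂ {A, B} and {A}⁺ ⊇ {C, H} with {C, H} non-prime, there is a partial dependency; 2NF fails.

1NF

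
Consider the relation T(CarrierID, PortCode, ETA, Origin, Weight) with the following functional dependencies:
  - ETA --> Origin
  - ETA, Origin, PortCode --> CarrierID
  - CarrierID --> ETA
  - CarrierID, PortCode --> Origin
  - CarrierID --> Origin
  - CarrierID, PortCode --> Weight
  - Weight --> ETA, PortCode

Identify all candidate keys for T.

{CarrierID, PortCode}, {ETA, PortCode}, {Weight}

{Weight}⁺ = {CarrierID, ETA, Origin, PortCode, Weight} — all of the relation — so {Weight} is a candidate key.
{CarrierID, PortCode}⁺ = {CarrierID, ETA, Origin, PortCode, Weight} — all of the relation — so {CarrierID, PortCode} is a candidate key.
{ETA, PortCode}⁺ = {CarrierID, ETA, Origin, PortCode, Weight} — all of the relation — so {ETA, PortCode} is a candidate key.
These are minimal and exhaustive — every other superkey contains one of them.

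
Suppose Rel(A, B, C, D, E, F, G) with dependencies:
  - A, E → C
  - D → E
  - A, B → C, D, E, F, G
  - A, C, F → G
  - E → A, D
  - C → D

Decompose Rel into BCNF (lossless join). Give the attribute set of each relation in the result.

{A, C, D, E}; {B, E, F}; {E, F, G}

Candidate keys of the original relation: {A, B}, {B, C}, {B, D}, {B, E}.
Within {A, B, C, D, E, F, G}: {A, E}⁺ ∩ {A, B, C, D, E, F, G} = {A, C, D, E}, not the whole set, so A, E → C, D violates BCNF; decompose into {A, C, D, E} and {A, B, E, F, G}.
{A, C, D, E} has no BCNF violation.
Within {A, B, E, F, G}: {E}⁺ ∩ {A, B, E, F, G} = {A, E}, not the whole set, so E → A violates BCNF; decompose into {A, E} and {B, E, F, G}.
{A, E} has no BCNF violation.
Within {B, E, F, G}: {E, F}⁺ ∩ {B, E, F, G} = {E, F, G}, not the whole set, so E, F → G violates BCNF; decompose into {E, F, G} and {B, E, F}.
{E, F, G} has no BCNF violation.
{B, E, F} has no BCNF violation.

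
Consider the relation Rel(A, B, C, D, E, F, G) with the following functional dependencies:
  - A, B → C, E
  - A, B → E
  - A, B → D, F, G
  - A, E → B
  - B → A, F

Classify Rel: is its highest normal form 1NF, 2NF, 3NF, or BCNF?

BCNF

Candidate keys: {A, E}, {B}. Prime attributes: {A, B, E}.
Every FD has a superkey on the left, so the relation is in BCNF.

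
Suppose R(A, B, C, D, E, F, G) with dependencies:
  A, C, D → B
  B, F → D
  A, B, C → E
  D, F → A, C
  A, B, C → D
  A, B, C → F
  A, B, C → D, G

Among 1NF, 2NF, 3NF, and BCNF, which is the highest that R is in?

BCNF

Candidate keys: {A, B, C}, {A, C, D}, {B, F}, {D, F}. Prime attributes: {A, B, C, D, F}.
Each dependency's left side is a superkey — BCNF holds.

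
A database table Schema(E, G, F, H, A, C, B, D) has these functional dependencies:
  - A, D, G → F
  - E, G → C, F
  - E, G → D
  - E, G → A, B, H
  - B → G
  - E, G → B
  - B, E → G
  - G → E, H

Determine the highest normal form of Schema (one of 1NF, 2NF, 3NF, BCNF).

Candidate keys: {B}, {G}. Prime attributes: {B, G}.
Every FD has a superkey on the left, so the relation is in BCNF.

BCNF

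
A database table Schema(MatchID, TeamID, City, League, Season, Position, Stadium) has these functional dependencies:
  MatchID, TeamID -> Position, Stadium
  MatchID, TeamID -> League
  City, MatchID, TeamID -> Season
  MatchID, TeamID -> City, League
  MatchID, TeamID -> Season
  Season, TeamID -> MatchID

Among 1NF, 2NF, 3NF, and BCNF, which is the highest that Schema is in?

BCNF

Candidate keys: {MatchID, TeamID}, {Season, TeamID}. Prime attributes: {MatchID, Season, TeamID}.
Every FD has a superkey on the left, so the relation is in BCNF.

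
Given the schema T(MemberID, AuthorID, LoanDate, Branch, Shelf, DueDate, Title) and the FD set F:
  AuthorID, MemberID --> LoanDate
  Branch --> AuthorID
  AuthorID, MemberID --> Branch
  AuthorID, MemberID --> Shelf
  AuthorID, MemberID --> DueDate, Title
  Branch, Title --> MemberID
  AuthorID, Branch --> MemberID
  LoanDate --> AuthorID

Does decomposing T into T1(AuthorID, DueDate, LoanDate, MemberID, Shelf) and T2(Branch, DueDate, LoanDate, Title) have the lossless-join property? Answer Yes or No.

No

Common attributes: {DueDate, LoanDate}; their closure is {AuthorID, DueDate, LoanDate}.
T1 ⊄ {AuthorID, DueDate, LoanDate} and T2 ⊄ {AuthorID, DueDate, LoanDate}, so the split is lossy.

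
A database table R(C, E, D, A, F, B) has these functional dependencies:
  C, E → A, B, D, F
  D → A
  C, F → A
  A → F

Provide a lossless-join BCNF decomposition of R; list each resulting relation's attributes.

Candidate key of the original relation: {C, E}.
{A, B, C, D, E, F}: {D} determines {A, D, F} here but is not a superkey — split on D → A, F, giving {A, D, F} and {B, C, D, E}.
{A, D, F}: {A} determines {A, F} here but is not a superkey — split on A → F, giving {A, F} and {A, D}.
{A, F} has no BCNF violation.
{A, D} has no BCNF violation.
{B, C, D, E} has no BCNF violation.

{A, D}; {A, F}; {B, C, D, E}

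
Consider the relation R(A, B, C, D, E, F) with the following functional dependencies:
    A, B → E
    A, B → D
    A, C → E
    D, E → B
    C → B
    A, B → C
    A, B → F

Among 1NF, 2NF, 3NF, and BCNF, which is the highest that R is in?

Candidate keys: {A, B}, {A, C}, {A, D, E}. Prime attributes: {A, B, C, D, E}.
D, E → B breaks BCNF: {D, E}⁺ = {B, D, E}, so {D, E} is not a superkey.
But every attribute on its right side ({B}) is prime, and the same holds for every other non-superkey FD, so 3NF still holds.

3NF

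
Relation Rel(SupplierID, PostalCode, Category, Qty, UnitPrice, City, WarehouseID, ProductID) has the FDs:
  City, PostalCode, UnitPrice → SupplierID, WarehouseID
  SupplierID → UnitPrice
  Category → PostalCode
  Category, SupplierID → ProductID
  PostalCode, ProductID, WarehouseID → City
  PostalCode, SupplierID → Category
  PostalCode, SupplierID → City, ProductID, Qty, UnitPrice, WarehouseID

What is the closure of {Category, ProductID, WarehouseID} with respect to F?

Start with {Category, ProductID, WarehouseID}.
Category → PostalCode applies; add {PostalCode} → now {Category, PostalCode, ProductID, WarehouseID}.
PostalCode, ProductID, WarehouseID → City applies; add {City} → now {Category, City, PostalCode, ProductID, WarehouseID}.
No further FD applies.

{Category, City, PostalCode, ProductID, WarehouseID}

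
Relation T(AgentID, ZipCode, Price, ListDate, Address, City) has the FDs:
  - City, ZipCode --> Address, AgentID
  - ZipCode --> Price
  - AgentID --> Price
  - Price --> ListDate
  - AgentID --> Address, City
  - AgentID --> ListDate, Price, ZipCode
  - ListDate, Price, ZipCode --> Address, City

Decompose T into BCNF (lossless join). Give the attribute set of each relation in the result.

Candidate keys of the original relation: {AgentID}, {ZipCode}.
In {Address, AgentID, City, ListDate, Price, ZipCode}, {Price} is not a superkey ({Price}⁺ restricted to this set is {ListDate, Price}), so split on Price --> ListDate into {ListDate, Price} and {Address, AgentID, City, Price, ZipCode}.
{ListDate, Price} has no BCNF violation.
{Address, AgentID, City, Price, ZipCode} has no BCNF violation.

{Address, AgentID, City, Price, ZipCode}; {ListDate, Price}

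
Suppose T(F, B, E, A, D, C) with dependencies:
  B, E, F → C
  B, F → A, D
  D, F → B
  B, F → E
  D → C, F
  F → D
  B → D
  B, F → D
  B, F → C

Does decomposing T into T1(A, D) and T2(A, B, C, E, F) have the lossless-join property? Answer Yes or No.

No

T1 ∩ T2 = {A}; its closure under F is {A}.
Neither T1 nor T2 is contained in that closure, so the decomposition is lossy.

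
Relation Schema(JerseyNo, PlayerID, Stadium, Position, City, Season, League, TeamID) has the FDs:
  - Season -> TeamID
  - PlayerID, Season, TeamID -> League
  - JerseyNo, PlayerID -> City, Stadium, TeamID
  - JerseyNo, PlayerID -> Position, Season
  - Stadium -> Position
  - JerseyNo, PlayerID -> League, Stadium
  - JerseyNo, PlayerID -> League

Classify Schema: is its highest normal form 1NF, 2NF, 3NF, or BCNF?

2NF

Candidate key: {JerseyNo, PlayerID}. Prime attributes: {JerseyNo, PlayerID}.
For Season -> TeamID we have {Season}⁺ = {Season, TeamID}; {Season} is not a superkey, so BCNF fails.
Season -> TeamID has non-prime {TeamID} on the right and a non-superkey on the left, so 3NF fails.
No non-prime attribute depends on a proper subset of any candidate key, so 2NF holds.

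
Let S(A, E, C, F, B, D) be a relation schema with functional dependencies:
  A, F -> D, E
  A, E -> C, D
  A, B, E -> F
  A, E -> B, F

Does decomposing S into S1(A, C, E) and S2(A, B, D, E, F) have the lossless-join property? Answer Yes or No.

The shared attributes are {A, E} and {A, E}⁺ = {A, B, C, D, E, F}.
S1 is contained in that closure, so S1 ∩ S2 -> S1 holds and the join is lossless.

Yes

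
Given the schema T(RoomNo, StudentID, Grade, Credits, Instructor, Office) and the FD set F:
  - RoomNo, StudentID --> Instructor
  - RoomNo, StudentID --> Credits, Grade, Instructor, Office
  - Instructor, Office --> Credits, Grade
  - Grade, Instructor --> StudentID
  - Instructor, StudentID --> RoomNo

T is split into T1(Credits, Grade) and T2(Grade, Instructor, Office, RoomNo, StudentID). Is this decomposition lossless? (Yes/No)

The shared attributes are {Grade} and {Grade}⁺ = {Grade}.
T1 ⊄ {Grade} and T2 ⊄ {Grade}, so the split is lossy.

No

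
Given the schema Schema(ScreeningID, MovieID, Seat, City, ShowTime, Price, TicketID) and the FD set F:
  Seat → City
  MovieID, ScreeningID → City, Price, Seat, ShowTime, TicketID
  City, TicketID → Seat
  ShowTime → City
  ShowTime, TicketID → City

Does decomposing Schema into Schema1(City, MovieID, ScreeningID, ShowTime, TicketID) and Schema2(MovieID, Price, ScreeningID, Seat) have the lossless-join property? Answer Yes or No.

Yes

The shared attributes are {MovieID, ScreeningID} and {MovieID, ScreeningID}⁺ = {City, MovieID, Price, ScreeningID, Seat, ShowTime, TicketID}.
Schema1 is contained in that closure, so Schema1 ∩ Schema2 → Schema1 holds and the join is lossless.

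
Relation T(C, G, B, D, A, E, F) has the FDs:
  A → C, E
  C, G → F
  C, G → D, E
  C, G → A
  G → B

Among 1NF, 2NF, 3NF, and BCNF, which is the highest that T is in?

Candidate keys: {A, G}, {C, G}. Prime attributes: {A, C, G}.
A → C, E breaks BCNF: {A}⁺ = {A, C, E}, so {A} is not a superkey.
A → C, E has non-prime {E} on the right and a non-superkey on the left, so 3NF fails.
{A} is a proper subset of the key {A, G}, and {A}⁺ contains the non-prime attribute {E} — a partial dependency, so 2NF is violated.

1NF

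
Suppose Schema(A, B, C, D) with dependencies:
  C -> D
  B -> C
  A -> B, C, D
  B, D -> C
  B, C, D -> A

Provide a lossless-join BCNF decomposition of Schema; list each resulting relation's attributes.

Candidate keys of the original relation: {A}, {B}.
In {A, B, C, D}, {C} is not a superkey ({C}⁺ restricted to this set is {C, D}), so split on C -> D into {C, D} and {A, B, C}.
{C, D} has no BCNF violation.
{A, B, C} has no BCNF violation.

{A, B, C}; {C, D}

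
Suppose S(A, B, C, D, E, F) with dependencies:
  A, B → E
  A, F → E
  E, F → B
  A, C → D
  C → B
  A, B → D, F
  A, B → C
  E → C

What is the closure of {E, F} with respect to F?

Start with {E, F}.
E, F → B applies; add {B} → now {B, E, F}.
E → C applies; add {C} → now {B, C, E, F}.
No further FD applies.

{B, C, E, F}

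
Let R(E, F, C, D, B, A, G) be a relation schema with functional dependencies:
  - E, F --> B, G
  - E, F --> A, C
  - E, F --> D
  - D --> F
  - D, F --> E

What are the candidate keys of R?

{D} is a candidate key since {D}⁺ = {A, B, C, D, E, F, G} covers every attribute.
{E, F} is a candidate key since {E, F}⁺ = {A, B, C, D, E, F, G} covers every attribute.
No proper subset of any of these is a key, and no other minimal superkey exists.

{D}, {E, F}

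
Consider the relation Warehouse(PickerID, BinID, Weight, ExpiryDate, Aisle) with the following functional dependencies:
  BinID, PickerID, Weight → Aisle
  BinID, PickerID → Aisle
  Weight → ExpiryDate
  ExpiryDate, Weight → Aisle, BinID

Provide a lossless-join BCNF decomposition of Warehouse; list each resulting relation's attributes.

Candidate key of the original relation: {PickerID, Weight}.
In {Aisle, BinID, ExpiryDate, PickerID, Weight}, {BinID, PickerID} is not a superkey ({BinID, PickerID}⁺ restricted to this set is {Aisle, BinID, PickerID}), so split on BinID, PickerID → Aisle into {Aisle, BinID, PickerID} and {BinID, ExpiryDate, PickerID, Weight}.
{Aisle, BinID, PickerID}: every determinant is a superkey — BCNF.
In {BinID, ExpiryDate, PickerID, Weight}, {Weight} is not a superkey ({Weight}⁺ restricted to this set is {BinID, ExpiryDate, Weight}), so split on Weight → BinID, ExpiryDate into {BinID, ExpiryDate, Weight} and {PickerID, Weight}.
{BinID, ExpiryDate, Weight}: every determinant is a superkey — BCNF.
{PickerID, Weight}: every determinant is a superkey — BCNF.

{Aisle, BinID, PickerID}; {BinID, ExpiryDate, Weight}; {PickerID, Weight}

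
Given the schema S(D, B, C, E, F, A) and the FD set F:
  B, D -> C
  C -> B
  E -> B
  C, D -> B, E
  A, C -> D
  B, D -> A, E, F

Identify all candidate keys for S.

{A, C}, {B, D}, {C, D}, {D, E}

{A, C}⁺ = {A, B, C, D, E, F} — all of the relation — so {A, C} is a candidate key.
{B, D}⁺ = {A, B, C, D, E, F} — all of the relation — so {B, D} is a candidate key.
{C, D}⁺ = {A, B, C, D, E, F} — all of the relation — so {C, D} is a candidate key.
{D, E}⁺ = {A, B, C, D, E, F} — all of the relation — so {D, E} is a candidate key.
Any other superkey properly contains one of these, so there are no further candidate keys.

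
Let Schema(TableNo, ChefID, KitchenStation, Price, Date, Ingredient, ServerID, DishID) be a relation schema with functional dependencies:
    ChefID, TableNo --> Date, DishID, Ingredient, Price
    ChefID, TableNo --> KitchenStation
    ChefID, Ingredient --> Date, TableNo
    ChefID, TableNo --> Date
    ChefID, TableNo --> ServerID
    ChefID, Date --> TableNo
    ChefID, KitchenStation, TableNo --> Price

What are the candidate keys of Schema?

{ChefID} never appears on the right of any FD, so every key must include it.
{ChefID, Date}⁺ = {ChefID, Date, DishID, Ingredient, KitchenStation, Price, ServerID, TableNo}, which is every attribute, so {ChefID, Date} is a candidate key.
{ChefID, Ingredient}⁺ = {ChefID, Date, DishID, Ingredient, KitchenStation, Price, ServerID, TableNo}, which is every attribute, so {ChefID, Ingredient} is a candidate key.
{ChefID, TableNo}⁺ = {ChefID, Date, DishID, Ingredient, KitchenStation, Price, ServerID, TableNo}, which is every attribute, so {ChefID, TableNo} is a candidate key.
No proper subset of any of these is a key, and no other minimal superkey exists.

{ChefID, Date}, {ChefID, Ingredient}, {ChefID, TableNo}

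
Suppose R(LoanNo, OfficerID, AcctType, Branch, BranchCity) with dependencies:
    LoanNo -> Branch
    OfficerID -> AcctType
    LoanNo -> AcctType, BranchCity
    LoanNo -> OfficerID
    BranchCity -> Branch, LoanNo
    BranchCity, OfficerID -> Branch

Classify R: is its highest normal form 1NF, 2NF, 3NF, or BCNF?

2NF

Candidate keys: {BranchCity}, {LoanNo}. Prime attributes: {BranchCity, LoanNo}.
OfficerID -> AcctType: {OfficerID}⁺ = {AcctType, OfficerID}, which is not all of the attributes, so the left side is not a superkey — BCNF is violated.
OfficerID -> AcctType determines the non-prime attribute {AcctType} from a non-superkey — 3NF is violated.
All keys have size 1, which rules out partial dependencies — 2NF is satisfied.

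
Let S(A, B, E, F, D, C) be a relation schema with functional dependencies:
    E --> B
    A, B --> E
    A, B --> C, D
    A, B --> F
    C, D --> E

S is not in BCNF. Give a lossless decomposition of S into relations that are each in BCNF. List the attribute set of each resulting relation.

Candidate keys of the original relation: {A, B}, {A, C, D}, {A, E}.
Within {A, B, C, D, E, F}: {E}⁺ ∩ {A, B, C, D, E, F} = {B, E}, not the whole set, so E --> B violates BCNF; decompose into {B, E} and {A, C, D, E, F}.
{B, E} has no BCNF violation.
Within {A, C, D, E, F}: {C, D}⁺ ∩ {A, C, D, E, F} = {C, D, E}, not the whole set, so C, D --> E violates BCNF; decompose into {C, D, E} and {A, C, D, F}.
{C, D, E} has no BCNF violation.
{A, C, D, F} has no BCNF violation.

{A, C, D, F}; {B, E}; {C, D, E}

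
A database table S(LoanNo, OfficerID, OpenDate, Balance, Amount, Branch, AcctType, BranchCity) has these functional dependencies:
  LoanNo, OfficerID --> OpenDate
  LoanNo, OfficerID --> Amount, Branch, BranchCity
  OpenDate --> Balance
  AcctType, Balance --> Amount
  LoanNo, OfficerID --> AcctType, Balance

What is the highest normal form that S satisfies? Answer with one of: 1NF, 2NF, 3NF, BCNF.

Candidate key: {LoanNo, OfficerID}. Prime attributes: {LoanNo, OfficerID}.
OpenDate --> Balance breaks BCNF: {OpenDate}⁺ = {Balance, OpenDate}, so {OpenDate} is not a superkey.
OpenDate --> Balance has non-prime {Balance} on the right and a non-superkey on the left, so 3NF fails.
No non-prime attribute depends on a proper subset of any candidate key, so 2NF holds.

2NF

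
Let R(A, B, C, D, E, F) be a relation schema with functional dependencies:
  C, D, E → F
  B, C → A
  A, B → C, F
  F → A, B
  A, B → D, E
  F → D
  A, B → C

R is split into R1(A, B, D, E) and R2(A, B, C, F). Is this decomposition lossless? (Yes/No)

Yes

R1 ∩ R2 = {A, B}; its closure under F is {A, B, C, D, E, F}.
This includes all of R1, so the common attributes are a superkey of R1 — the join is lossless.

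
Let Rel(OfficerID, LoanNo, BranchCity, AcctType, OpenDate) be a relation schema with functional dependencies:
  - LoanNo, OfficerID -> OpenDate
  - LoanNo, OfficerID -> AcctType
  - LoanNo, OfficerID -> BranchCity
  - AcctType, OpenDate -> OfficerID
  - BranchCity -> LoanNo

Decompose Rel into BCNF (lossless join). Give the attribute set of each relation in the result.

{AcctType, BranchCity, OpenDate}; {AcctType, OfficerID, OpenDate}; {BranchCity, LoanNo}

Candidate keys of the original relation: {AcctType, BranchCity, OpenDate}, {AcctType, LoanNo, OpenDate}, {BranchCity, OfficerID}, {LoanNo, OfficerID}.
In {AcctType, BranchCity, LoanNo, OfficerID, OpenDate}, {AcctType, OpenDate} is not a superkey ({AcctType, OpenDate}⁺ restricted to this set is {AcctType, OfficerID, OpenDate}), so split on AcctType, OpenDate -> OfficerID into {AcctType, OfficerID, OpenDate} and {AcctType, BranchCity, LoanNo, OpenDate}.
{AcctType, OfficerID, OpenDate} has no BCNF violation.
In {AcctType, BranchCity, LoanNo, OpenDate}, {BranchCity} is not a superkey ({BranchCity}⁺ restricted to this set is {BranchCity, LoanNo}), so split on BranchCity -> LoanNo into {BranchCity, LoanNo} and {AcctType, BranchCity, OpenDate}.
{BranchCity, LoanNo} has no BCNF violation.
{AcctType, BranchCity, OpenDate} has no BCNF violation.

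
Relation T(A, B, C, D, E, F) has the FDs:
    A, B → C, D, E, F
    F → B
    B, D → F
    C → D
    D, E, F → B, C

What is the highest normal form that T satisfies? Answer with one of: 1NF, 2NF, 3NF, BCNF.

2NF

Candidate keys: {A, B}, {A, F}. Prime attributes: {A, B, F}.
F → B: {F}⁺ = {B, F}, which is not all of the attributes, so the left side is not a superkey — BCNF is violated.
C → D has non-prime {D} on the right and a non-superkey on the left, so 3NF fails.
No proper subset of a key has a non-prime attribute in its closure, so there is no partial dependency; 2NF holds.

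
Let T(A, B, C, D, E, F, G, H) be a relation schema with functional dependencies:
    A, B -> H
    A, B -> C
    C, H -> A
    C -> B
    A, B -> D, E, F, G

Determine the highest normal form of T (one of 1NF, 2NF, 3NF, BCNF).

Candidate keys: {A, B}, {A, C}, {C, H}. Prime attributes: {A, B, C, H}.
For C -> B we have {C}⁺ = {B, C}; {C} is not a superkey, so BCNF fails.
Its right-hand attributes {B} are all prime, as are those of every other non-superkey FD — the relation is in 3NF.

3NF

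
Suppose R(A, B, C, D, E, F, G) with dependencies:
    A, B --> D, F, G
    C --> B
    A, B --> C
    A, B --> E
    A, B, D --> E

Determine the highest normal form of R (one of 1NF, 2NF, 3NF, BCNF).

Candidate keys: {A, B}, {A, C}. Prime attributes: {A, B, C}.
C --> B breaks BCNF: {C}⁺ = {B, C}, so {C} is not a superkey.
Its right-hand attributes {B} are all prime, as are those of every other non-superkey FD — the relation is in 3NF.

3NF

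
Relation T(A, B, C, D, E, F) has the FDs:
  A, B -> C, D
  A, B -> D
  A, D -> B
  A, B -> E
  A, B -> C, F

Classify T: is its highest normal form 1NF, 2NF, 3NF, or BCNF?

BCNF

Candidate keys: {A, B}, {A, D}. Prime attributes: {A, B, D}.
Every FD has a superkey on the left, so the relation is in BCNF.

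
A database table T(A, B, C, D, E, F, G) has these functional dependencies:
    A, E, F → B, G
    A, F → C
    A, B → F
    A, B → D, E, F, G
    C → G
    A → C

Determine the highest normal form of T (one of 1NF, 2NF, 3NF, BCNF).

1NF

Candidate keys: {A, B}, {A, E, F}. Prime attributes: {A, B, E, F}.
A, F → C breaks BCNF: {A, F}⁺ = {A, C, F, G}, so {A, F} is not a superkey.
A, F → C determines the non-prime attribute {C} from a non-superkey — 3NF is violated.
Since {A} ⊂ {A, B} and {A}⁺ ⊇ {C, G} with {C, G} non-prime, there is a partial dependency; 2NF fails.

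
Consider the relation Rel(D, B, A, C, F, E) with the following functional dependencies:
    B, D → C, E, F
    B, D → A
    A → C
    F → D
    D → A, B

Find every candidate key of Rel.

Closure of {D} is {A, B, C, D, E, F}, the whole schema; {D} is a candidate key.
Closure of {F} is {A, B, C, D, E, F}, the whole schema; {F} is a candidate key.
Any other superkey properly contains one of these, so there are no further candidate keys.

{D}, {F}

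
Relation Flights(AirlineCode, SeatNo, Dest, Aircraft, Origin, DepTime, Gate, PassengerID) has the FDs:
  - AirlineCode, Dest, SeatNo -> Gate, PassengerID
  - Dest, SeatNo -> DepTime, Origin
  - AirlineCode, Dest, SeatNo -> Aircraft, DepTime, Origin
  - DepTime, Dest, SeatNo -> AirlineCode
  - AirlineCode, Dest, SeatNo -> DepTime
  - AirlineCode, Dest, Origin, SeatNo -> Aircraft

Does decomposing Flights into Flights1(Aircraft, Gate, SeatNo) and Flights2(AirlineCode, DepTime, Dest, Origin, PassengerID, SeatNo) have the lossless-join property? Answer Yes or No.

No

Flights1 ∩ Flights2 = {SeatNo}; its closure under F is {SeatNo}.
Neither Flights1 nor Flights2 is contained in that closure, so the decomposition is lossy.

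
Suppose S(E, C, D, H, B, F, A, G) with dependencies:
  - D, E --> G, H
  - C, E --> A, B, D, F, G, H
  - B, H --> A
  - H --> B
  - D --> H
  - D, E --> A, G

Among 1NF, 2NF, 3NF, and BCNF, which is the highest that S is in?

Candidate key: {C, E}. Prime attributes: {C, E}.
For D, E --> G, H we have {D, E}⁺ = {A, B, D, E, G, H}; {D, E} is not a superkey, so BCNF fails.
Because {G, H} are non-prime and the left side of D, E --> G, H is not a superkey, the relation is not in 3NF.
No proper subset of a key has a non-prime attribute in its closure, so there is no partial dependency; 2NF holds.

2NF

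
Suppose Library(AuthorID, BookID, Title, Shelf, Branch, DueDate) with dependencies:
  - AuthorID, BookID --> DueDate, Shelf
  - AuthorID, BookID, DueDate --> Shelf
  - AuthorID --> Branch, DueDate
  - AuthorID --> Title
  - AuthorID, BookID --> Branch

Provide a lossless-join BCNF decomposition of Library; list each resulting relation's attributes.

Candidate key of the original relation: {AuthorID, BookID}.
In {AuthorID, BookID, Branch, DueDate, Shelf, Title}, {AuthorID} is not a superkey ({AuthorID}⁺ restricted to this set is {AuthorID, Branch, DueDate, Title}), so split on AuthorID --> Branch, DueDate, Title into {AuthorID, Branch, DueDate, Title} and {AuthorID, BookID, Shelf}.
{AuthorID, Branch, DueDate, Title} is in BCNF.
{AuthorID, BookID, Shelf} is in BCNF.

{AuthorID, BookID, Shelf}; {AuthorID, Branch, DueDate, Title}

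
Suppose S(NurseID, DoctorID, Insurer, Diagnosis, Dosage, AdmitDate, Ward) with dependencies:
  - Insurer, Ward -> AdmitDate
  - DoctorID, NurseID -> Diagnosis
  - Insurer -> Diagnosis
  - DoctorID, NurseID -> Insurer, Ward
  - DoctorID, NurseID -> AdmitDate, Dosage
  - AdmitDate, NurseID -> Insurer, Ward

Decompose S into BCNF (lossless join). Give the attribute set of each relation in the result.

{AdmitDate, Insurer, Ward}; {Diagnosis, Insurer}; {DoctorID, Dosage, Insurer, NurseID, Ward}

Candidate key of the original relation: {DoctorID, NurseID}.
Within {AdmitDate, Diagnosis, DoctorID, Dosage, Insurer, NurseID, Ward}: {Insurer, Ward}⁺ ∩ {AdmitDate, Diagnosis, DoctorID, Dosage, Insurer, NurseID, Ward} = {AdmitDate, Diagnosis, Insurer, Ward}, not the whole set, so Insurer, Ward -> AdmitDate, Diagnosis violates BCNF; decompose into {AdmitDate, Diagnosis, Insurer, Ward} and {DoctorID, Dosage, Insurer, NurseID, Ward}.
Within {AdmitDate, Diagnosis, Insurer, Ward}: {Insurer}⁺ ∩ {AdmitDate, Diagnosis, Insurer, Ward} = {Diagnosis, Insurer}, not the whole set, so Insurer -> Diagnosis violates BCNF; decompose into {Diagnosis, Insurer} and {AdmitDate, Insurer, Ward}.
{Diagnosis, Insurer} is in BCNF.
{AdmitDate, Insurer, Ward} is in BCNF.
{DoctorID, Dosage, Insurer, NurseID, Ward} is in BCNF.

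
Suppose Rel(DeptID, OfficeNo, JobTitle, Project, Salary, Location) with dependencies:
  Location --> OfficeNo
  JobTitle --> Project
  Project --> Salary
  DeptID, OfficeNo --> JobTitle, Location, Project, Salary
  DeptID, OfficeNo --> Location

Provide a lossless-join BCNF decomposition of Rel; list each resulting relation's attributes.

Candidate keys of the original relation: {DeptID, Location}, {DeptID, OfficeNo}.
In {DeptID, JobTitle, Location, OfficeNo, Project, Salary}, {Location} is not a superkey ({Location}⁺ restricted to this set is {Location, OfficeNo}), so split on Location --> OfficeNo into {Location, OfficeNo} and {DeptID, JobTitle, Location, Project, Salary}.
{Location, OfficeNo} has no BCNF violation.
In {DeptID, JobTitle, Location, Project, Salary}, {JobTitle} is not a superkey ({JobTitle}⁺ restricted to this set is {JobTitle, Project, Salary}), so split on JobTitle --> Project, Salary into {JobTitle, Project, Salary} and {DeptID, JobTitle, Location}.
In {JobTitle, Project, Salary}, {Project} is not a superkey ({Project}⁺ restricted to this set is {Project, Salary}), so split on Project --> Salary into {Project, Salary} and {JobTitle, Project}.
{Project, Salary} has no BCNF violation.
{JobTitle, Project} has no BCNF violation.
{DeptID, JobTitle, Location} has no BCNF violation.

{DeptID, JobTitle, Location}; {JobTitle, Project}; {Location, OfficeNo}; {Project, Salary}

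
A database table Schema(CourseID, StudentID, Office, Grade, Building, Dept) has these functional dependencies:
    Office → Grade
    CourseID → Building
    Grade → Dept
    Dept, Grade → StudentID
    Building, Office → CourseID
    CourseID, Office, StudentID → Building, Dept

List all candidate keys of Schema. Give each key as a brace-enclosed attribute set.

No FD produces {Office}, so it must be in every candidate key.
{Building, Office}⁺ = {Building, CourseID, Dept, Grade, Office, StudentID}, which is every attribute, so {Building, Office} is a candidate key.
{CourseID, Office}⁺ = {Building, CourseID, Dept, Grade, Office, StudentID}, which is every attribute, so {CourseID, Office} is a candidate key.
Any other superkey properly contains one of these, so there are no further candidate keys.

{Building, Office}, {CourseID, Office}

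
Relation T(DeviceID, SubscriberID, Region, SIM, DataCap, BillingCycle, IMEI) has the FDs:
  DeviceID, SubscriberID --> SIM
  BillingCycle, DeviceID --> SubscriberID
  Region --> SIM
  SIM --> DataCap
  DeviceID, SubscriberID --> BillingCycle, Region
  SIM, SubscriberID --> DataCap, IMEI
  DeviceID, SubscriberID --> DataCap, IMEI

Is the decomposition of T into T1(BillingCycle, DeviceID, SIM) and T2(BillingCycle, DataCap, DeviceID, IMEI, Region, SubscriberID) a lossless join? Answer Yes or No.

T1 ∩ T2 = {BillingCycle, DeviceID}; its closure under F is {BillingCycle, DataCap, DeviceID, IMEI, Region, SIM, SubscriberID}.
This includes all of T1, so the common attributes are a superkey of T1 — the join is lossless.

Yes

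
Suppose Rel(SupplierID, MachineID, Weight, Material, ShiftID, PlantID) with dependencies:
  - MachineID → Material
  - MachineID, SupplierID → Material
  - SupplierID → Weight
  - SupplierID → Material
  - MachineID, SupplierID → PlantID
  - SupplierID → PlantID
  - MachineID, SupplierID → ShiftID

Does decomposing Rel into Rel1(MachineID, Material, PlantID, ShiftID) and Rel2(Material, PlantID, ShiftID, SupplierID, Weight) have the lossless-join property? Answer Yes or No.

Common attributes: {Material, PlantID, ShiftID}; their closure is {Material, PlantID, ShiftID}.
The closure covers neither Rel1 nor Rel2 entirely; the join is not lossless.

No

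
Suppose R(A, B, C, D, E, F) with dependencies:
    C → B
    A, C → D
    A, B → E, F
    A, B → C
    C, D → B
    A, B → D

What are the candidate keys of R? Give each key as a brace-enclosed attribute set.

{A, B}, {A, C}

Attributes never on any right-hand side: {A} — every candidate key must contain it.
Closure of {A, B} is {A, B, C, D, E, F}, the whole schema; {A, B} is a candidate key.
Closure of {A, C} is {A, B, C, D, E, F}, the whole schema; {A, C} is a candidate key.
These are minimal and exhaustive — every other superkey contains one of them.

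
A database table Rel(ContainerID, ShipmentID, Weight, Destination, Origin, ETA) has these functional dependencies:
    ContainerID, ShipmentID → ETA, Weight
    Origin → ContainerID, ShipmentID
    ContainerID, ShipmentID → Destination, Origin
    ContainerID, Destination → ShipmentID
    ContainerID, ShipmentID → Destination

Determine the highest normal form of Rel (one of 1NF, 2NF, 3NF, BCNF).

BCNF

Candidate keys: {ContainerID, Destination}, {ContainerID, ShipmentID}, {Origin}. Prime attributes: {ContainerID, Destination, Origin, ShipmentID}.
The left-hand side of every FD is a superkey, so BCNF is satisfied.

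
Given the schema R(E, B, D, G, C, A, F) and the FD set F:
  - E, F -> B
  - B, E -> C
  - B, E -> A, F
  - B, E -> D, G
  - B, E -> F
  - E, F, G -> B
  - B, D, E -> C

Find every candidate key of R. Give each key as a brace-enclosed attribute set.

{B, E}, {E, F}

{E} never appears on the right of any FD, so every key must include it.
{B, E}⁺ = {A, B, C, D, E, F, G} — all of the relation — so {B, E} is a candidate key.
{E, F}⁺ = {A, B, C, D, E, F, G} — all of the relation — so {E, F} is a candidate key.
These are minimal and exhaustive — every other superkey contains one of them.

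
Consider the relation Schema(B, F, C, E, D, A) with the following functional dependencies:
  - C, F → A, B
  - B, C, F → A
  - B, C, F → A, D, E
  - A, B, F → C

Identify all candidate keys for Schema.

{A, B, F}, {C, F}

{F} never appears on the right of any FD, so every key must include it.
{C, F}⁺ = {A, B, C, D, E, F} — all of the relation — so {C, F} is a candidate key.
{A, B, F}⁺ = {A, B, C, D, E, F} — all of the relation — so {A, B, F} is a candidate key.
Any other superkey properly contains one of these, so there are no further candidate keys.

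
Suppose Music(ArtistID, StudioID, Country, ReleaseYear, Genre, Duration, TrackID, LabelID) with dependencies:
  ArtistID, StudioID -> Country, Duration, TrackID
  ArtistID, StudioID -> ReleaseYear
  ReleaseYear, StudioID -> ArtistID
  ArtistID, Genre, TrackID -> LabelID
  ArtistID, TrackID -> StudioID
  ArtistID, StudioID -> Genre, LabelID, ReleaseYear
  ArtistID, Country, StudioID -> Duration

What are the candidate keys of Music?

{ArtistID, StudioID}⁺ = {ArtistID, Country, Duration, Genre, LabelID, ReleaseYear, StudioID, TrackID}, which is every attribute, so {ArtistID, StudioID} is a candidate key.
{ArtistID, TrackID}⁺ = {ArtistID, Country, Duration, Genre, LabelID, ReleaseYear, StudioID, TrackID}, which is every attribute, so {ArtistID, TrackID} is a candidate key.
{ReleaseYear, StudioID}⁺ = {ArtistID, Country, Duration, Genre, LabelID, ReleaseYear, StudioID, TrackID}, which is every attribute, so {ReleaseYear, StudioID} is a candidate key.
No proper subset of any of these is a key, and no other minimal superkey exists.

{ArtistID, StudioID}, {ArtistID, TrackID}, {ReleaseYear, StudioID}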